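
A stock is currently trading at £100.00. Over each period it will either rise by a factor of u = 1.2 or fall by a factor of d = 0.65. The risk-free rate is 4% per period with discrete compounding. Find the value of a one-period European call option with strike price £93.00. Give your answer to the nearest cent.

£18.41

Risk-neutral probability p = (1 + 0.04 − 0.65)/(1.2 − 0.65) = 0.3900/0.5500 = 0.7091
Terminal stock prices: S_u = 120, S_d = 65
Terminal payoffs (S − K): max(27, 0) = 27, max(-28, 0) = 0
Node 0 (S = 100): V_0 = 1/1.04·[0.7091·27.0000 + 0.2909·0.0000] = 18.4091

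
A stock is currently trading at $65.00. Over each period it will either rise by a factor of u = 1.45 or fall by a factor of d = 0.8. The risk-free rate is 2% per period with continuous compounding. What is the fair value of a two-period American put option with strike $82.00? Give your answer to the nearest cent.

Risk-neutral probability p = (e^0.02 − 0.8)/(1.45 − 0.8) = 0.2202/0.6500 = 0.3388
Terminal stock prices: S_uu = 136.7, S_ud = 75.4, S_dd = 41.6
Terminal payoffs (K − S): max(-54.66, 0) = 0, max(6.6, 0) = 6.6, max(40.4, 0) = 40.4
Node u (S = 94.25): continuation = e^(−0.02)·[0.3388·0.0000 + 0.6612·6.6000] = 4.2777; exercise value = 0.0000 ≤ continuation, so V_u = 4.2777
Node d (S = 52): continuation = e^(−0.02)·[0.3388·6.6000 + 0.6612·40.4000] = 28.3763; exercise value = 30.0000 > continuation, so V_d = 30.0000 (exercise)
Node 0 (S = 65): continuation = e^(−0.02)·[0.3388·4.2777 + 0.6612·30.0000] = 20.8645; exercise value = 17.0000 ≤ continuation, so V_0 = 20.8645

$20.86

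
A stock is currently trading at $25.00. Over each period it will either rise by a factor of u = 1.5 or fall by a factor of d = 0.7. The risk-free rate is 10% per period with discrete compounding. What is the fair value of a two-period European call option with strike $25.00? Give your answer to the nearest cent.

$6.97

Risk-neutral probability p = (1 + 0.1 − 0.7)/(1.5 − 0.7) = 0.4000/0.8000 = 0.5000
Terminal stock prices: S_uu = 56.25, S_ud = 26.25, S_dd = 12.25
Terminal payoffs (S − K): max(31.25, 0) = 31.25, max(1.25, 0) = 1.25, max(-12.75, 0) = 0
Node u (S = 37.5): V_u = 1/1.1·[0.5000·31.2500 + 0.5000·1.2500] = 14.7727
Node d (S = 17.5): V_d = 1/1.1·[0.5000·1.2500 + 0.5000·0.0000] = 0.5682
Node 0 (S = 25): V_0 = 1/1.1·[0.5000·14.7727 + 0.5000·0.5682] = 6.9731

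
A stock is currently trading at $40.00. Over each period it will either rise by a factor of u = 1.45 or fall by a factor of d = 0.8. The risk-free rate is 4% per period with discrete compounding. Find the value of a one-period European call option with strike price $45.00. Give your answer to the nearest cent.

$4.62

Risk-neutral probability p = (1 + 0.04 − 0.8)/(1.45 − 0.8) = 0.2400/0.6500 = 0.3692
Terminal stock prices: S_u = 58, S_d = 32
Terminal payoffs (S − K): max(13, 0) = 13, max(-13, 0) = 0
Node 0 (S = 40): V_0 = 1/1.04·[0.3692·13.0000 + 0.6308·0.0000] = 4.6154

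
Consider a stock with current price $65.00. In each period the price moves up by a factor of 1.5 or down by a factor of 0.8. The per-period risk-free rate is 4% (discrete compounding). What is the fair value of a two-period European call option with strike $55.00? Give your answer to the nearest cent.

Risk-neutral probability p = (1 + 0.04 − 0.8)/(1.5 − 0.8) = 0.2400/0.7000 = 0.3429
Terminal stock prices: S_uu = 146.2, S_ud = 78, S_dd = 41.6
Terminal payoffs (S − K): max(91.25, 0) = 91.25, max(23, 0) = 23, max(-13.4, 0) = 0
Node u (S = 97.5): V_u = 1/1.04·[0.3429·91.2500 + 0.6571·23.0000] = 44.6154
Node d (S = 52): V_d = 1/1.04·[0.3429·23.0000 + 0.6571·0.0000] = 7.5824
Node 0 (S = 65): V_0 = 1/1.04·[0.3429·44.6154 + 0.6571·7.5824] = 19.4995

$19.50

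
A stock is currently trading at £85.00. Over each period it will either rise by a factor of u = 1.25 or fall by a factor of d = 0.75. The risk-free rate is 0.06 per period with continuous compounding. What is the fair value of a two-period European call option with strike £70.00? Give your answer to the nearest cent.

Risk-neutral probability p = (e^0.06 − 0.75)/(1.25 − 0.75) = 0.3118/0.5000 = 0.6237
Terminal stock prices: S_uu = 132.8, S_ud = 79.69, S_dd = 47.81
Terminal payoffs (S − K): max(62.81, 0) = 62.81, max(9.688, 0) = 9.688, max(-22.19, 0) = 0
Node u (S = 106.2): V_u = e^(−0.06)·[0.6237·62.8125 + 0.3763·9.6875] = 40.3265
Node d (S = 63.75): V_d = e^(−0.06)·[0.6237·9.6875 + 0.3763·0.0000] = 5.6900
Node 0 (S = 85): V_0 = e^(−0.06)·[0.6237·40.3265 + 0.3763·5.6900] = 25.7025

£25.70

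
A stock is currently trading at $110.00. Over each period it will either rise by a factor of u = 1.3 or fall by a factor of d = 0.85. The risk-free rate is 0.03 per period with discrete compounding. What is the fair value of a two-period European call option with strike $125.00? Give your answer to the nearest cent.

Risk-neutral probability p = (1 + 0.03 − 0.85)/(1.3 − 0.85) = 0.1800/0.4500 = 0.4000
Terminal stock prices: S_uu = 185.9, S_ud = 121.5, S_dd = 79.47
Terminal payoffs (S − K): max(60.9, 0) = 60.9, max(-3.45, 0) = 0, max(-45.53, 0) = 0
Node u (S = 143): V_u = 1/1.03·[0.4000·60.9000 + 0.6000·0.0000] = 23.6505
Node d (S = 93.5): V_d = 1/1.03·[0.4000·0.0000 + 0.6000·0.0000] = 0.0000
Node 0 (S = 110): V_0 = 1/1.03·[0.4000·23.6505 + 0.6000·0.0000] = 9.1847

$9.18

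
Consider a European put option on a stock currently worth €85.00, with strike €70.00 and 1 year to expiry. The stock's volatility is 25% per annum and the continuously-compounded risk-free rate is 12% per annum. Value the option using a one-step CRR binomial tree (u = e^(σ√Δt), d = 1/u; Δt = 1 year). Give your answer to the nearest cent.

€1.04

CRR parameters: u = e^(σ√Δt) = e^(0.25·√1) = 1.2840, d = 1/u = 0.7788
Per-period rate: rΔt = 0.12·1 = 0.12, so R = e^0.12 = 1.1275
Risk-neutral probability p = (e^0.12 − 0.7788)/(1.2840 − 0.7788) = 0.3487/0.5052 = 0.6902
Terminal stock prices: S_u = 109.1, S_d = 66.2
Terminal payoffs (K − S): max(-39.14, 0) = 0, max(3.802, 0) = 3.802
Node 0 (S = 85): V_0 = e^(−0.12)·[0.6902·0.0000 + 0.3098·3.8019] = 1.0447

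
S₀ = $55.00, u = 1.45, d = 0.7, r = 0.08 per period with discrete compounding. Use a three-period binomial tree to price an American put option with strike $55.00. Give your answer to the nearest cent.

Risk-neutral probability p = (1 + 0.08 − 0.7)/(1.45 − 0.7) = 0.3800/0.7500 = 0.5067
Terminal stock prices: S_uuu = 167.7, S_uud = 80.95, S_udd = 39.08, S_ddd = 18.86
Terminal payoffs (K − S): max(-112.7, 0) = 0, max(-25.95, 0) = 0, max(15.92, 0) = 15.92, max(36.14, 0) = 36.14
Node uu (S = 115.6): continuation = 1/1.08·[0.5067·0.0000 + 0.4933·0.0000] = 0.0000; exercise value = 0.0000 ≤ continuation, so V_uu = 0.0000
Node ud (S = 55.82): continuation = 1/1.08·[0.5067·0.0000 + 0.4933·15.9225] = 7.2732; exercise value = 0.0000 ≤ continuation, so V_ud = 7.2732
Node dd (S = 26.95): continuation = 1/1.08·[0.5067·15.9225 + 0.4933·36.1350] = 23.9759; exercise value = 28.0500 > continuation, so V_dd = 28.0500 (exercise)
Node u (S = 79.75): continuation = 1/1.08·[0.5067·0.0000 + 0.4933·7.2732] = 3.3223; exercise value = 0.0000 ≤ continuation, so V_u = 3.3223
Node d (S = 38.5): continuation = 1/1.08·[0.5067·7.2732 + 0.4933·28.0500] = 16.2251; exercise value = 16.5000 > continuation, so V_d = 16.5000 (exercise)
Node 0 (S = 55): continuation = 1/1.08·[0.5067·3.3223 + 0.4933·16.5000] = 9.0957; exercise value = 0.0000 ≤ continuation, so V_0 = 9.0957

$9.10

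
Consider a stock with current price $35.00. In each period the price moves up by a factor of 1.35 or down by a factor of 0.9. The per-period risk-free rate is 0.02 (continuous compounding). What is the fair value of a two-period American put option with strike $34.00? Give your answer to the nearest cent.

$2.92

Risk-neutral probability p = (e^0.02 − 0.9)/(1.35 − 0.9) = 0.1202/0.4500 = 0.2671
Terminal stock prices: S_uu = 63.79, S_ud = 42.52, S_dd = 28.35
Terminal payoffs (K − S): max(-29.79, 0) = 0, max(-8.525, 0) = 0, max(5.65, 0) = 5.65
Node u (S = 47.25): continuation = e^(−0.02)·[0.2671·0.0000 + 0.7329·0.0000] = 0.0000; exercise value = 0.0000 ≤ continuation, so V_u = 0.0000
Node d (S = 31.5): continuation = e^(−0.02)·[0.2671·0.0000 + 0.7329·5.6500] = 4.0588; exercise value = 2.5000 ≤ continuation, so V_d = 4.0588
Node 0 (S = 35): continuation = e^(−0.02)·[0.2671·0.0000 + 0.7329·4.0588] = 2.9157; exercise value = 0.0000 ≤ continuation, so V_0 = 2.9157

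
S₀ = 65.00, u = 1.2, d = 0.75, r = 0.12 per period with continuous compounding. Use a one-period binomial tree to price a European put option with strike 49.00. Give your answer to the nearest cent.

0.04

Risk-neutral probability p = (e^0.12 − 0.75)/(1.2 − 0.75) = 0.3775/0.4500 = 0.8389
Terminal stock prices: S_u = 78, S_d = 48.75
Terminal payoffs (K − S): max(-29, 0) = 0, max(0.25, 0) = 0.25
Node 0 (S = 65): V_0 = e^(−0.12)·[0.8389·0.0000 + 0.1611·0.2500] = 0.0357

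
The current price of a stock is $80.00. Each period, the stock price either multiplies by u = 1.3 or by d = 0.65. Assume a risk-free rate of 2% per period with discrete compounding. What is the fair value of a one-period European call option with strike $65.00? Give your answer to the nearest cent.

$21.76

Risk-neutral probability p = (1 + 0.02 − 0.65)/(1.3 − 0.65) = 0.3700/0.6500 = 0.5692
Terminal stock prices: S_u = 104, S_d = 52
Terminal payoffs (S − K): max(39, 0) = 39, max(-13, 0) = 0
Node 0 (S = 80): V_0 = 1/1.02·[0.5692·39.0000 + 0.4308·0.0000] = 21.7647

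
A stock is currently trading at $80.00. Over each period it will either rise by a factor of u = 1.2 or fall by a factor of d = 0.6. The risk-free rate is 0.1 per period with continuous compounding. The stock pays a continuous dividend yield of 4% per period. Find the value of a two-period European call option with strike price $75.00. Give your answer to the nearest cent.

$19.50

Per-period risk-free factor R = e^0.1 = 1.1052; dividend-adjusted growth = e^(0.1−0.04) = 1.0618.
Risk-neutral probability p = (1.0618 − 0.6)/(1.2 − 0.6) = 0.4618/0.6000 = 0.7697
Terminal stock prices: S_uu = 115.2, S_ud = 57.6, S_dd = 28.8
Terminal payoffs (S − K): max(40.2, 0) = 40.2, max(-17.4, 0) = 0, max(-46.2, 0) = 0
Node u (S = 96): V_u = e^(−0.1)·[0.7697·40.2000 + 0.2303·0.0000] = 27.9984
Node d (S = 48): V_d = e^(−0.1)·[0.7697·0.0000 + 0.2303·0.0000] = 0.0000
Node 0 (S = 80): V_0 = e^(−0.1)·[0.7697·27.9984 + 0.2303·0.0000] = 19.5003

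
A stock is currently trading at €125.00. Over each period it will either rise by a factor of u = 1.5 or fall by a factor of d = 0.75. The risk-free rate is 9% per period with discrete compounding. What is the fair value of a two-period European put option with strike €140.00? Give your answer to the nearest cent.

Risk-neutral probability p = (1 + 0.09 − 0.75)/(1.5 − 0.75) = 0.3400/0.7500 = 0.4533
Terminal stock prices: S_uu = 281.2, S_ud = 140.6, S_dd = 70.31
Terminal payoffs (K − S): max(-141.2, 0) = 0, max(-0.625, 0) = 0, max(69.69, 0) = 69.69
Node u (S = 187.5): V_u = 1/1.09·[0.4533·0.0000 + 0.5467·0.0000] = 0.0000
Node d (S = 93.75): V_d = 1/1.09·[0.4533·0.0000 + 0.5467·69.6875] = 34.9503
Node 0 (S = 125): V_0 = 1/1.09·[0.4533·0.0000 + 0.5467·34.9503] = 17.5286

€17.53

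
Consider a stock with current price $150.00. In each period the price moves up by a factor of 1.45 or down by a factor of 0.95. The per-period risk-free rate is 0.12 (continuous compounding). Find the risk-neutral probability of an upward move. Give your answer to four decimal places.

p = 0.3550

Risk-neutral probability p = (e^0.12 − 0.95)/(1.45 − 0.95) = 0.1775/0.5000 = 0.3550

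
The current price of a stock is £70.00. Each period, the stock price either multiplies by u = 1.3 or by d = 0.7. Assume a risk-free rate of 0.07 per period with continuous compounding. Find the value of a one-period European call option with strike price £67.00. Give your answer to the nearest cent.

£13.89

Risk-neutral probability p = (e^0.07 − 0.7)/(1.3 − 0.7) = 0.3725/0.6000 = 0.6208
Terminal stock prices: S_u = 91, S_d = 49
Terminal payoffs (S − K): max(24, 0) = 24, max(-18, 0) = 0
Node 0 (S = 70): V_0 = e^(−0.07)·[0.6208·24.0000 + 0.3792·0.0000] = 13.8930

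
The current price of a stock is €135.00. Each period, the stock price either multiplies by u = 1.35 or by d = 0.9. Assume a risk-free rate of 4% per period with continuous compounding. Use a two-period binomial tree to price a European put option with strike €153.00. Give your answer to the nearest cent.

€19.02

Risk-neutral probability p = (e^0.04 − 0.9)/(1.35 − 0.9) = 0.1408/0.4500 = 0.3129
Terminal stock prices: S_uu = 246, S_ud = 164, S_dd = 109.4
Terminal payoffs (K − S): max(-93.04, 0) = 0, max(-11.03, 0) = 0, max(43.65, 0) = 43.65
Node u (S = 182.2): V_u = e^(−0.04)·[0.3129·0.0000 + 0.6871·0.0000] = 0.0000
Node d (S = 121.5): V_d = e^(−0.04)·[0.3129·0.0000 + 0.6871·43.6500] = 28.8154
Node 0 (S = 135): V_0 = e^(−0.04)·[0.3129·0.0000 + 0.6871·28.8154] = 19.0224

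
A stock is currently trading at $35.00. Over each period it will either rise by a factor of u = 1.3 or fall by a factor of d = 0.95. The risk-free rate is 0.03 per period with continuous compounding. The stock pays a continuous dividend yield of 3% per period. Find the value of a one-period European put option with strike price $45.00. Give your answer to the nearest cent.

Per-period risk-free factor R = e^0.03 = 1.0305; dividend-adjusted growth = e^(0.03−0.03) = 1.0000.
Risk-neutral probability p = (1.0000 − 0.95)/(1.3 − 0.95) = 0.0500/0.3500 = 0.1429
Terminal stock prices: S_u = 45.5, S_d = 33.25
Terminal payoffs (K − S): max(-0.5, 0) = 0, max(11.75, 0) = 11.75
Node 0 (S = 35): V_0 = e^(−0.03)·[0.1429·0.0000 + 0.8571·11.7500] = 9.7738

$9.77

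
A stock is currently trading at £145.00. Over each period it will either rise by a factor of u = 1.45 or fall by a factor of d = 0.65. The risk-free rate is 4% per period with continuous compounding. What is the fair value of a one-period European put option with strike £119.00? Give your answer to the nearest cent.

Risk-neutral probability p = (e^0.04 − 0.65)/(1.45 − 0.65) = 0.3908/0.8000 = 0.4885
Terminal stock prices: S_u = 210.2, S_d = 94.25
Terminal payoffs (K − S): max(-91.25, 0) = 0, max(24.75, 0) = 24.75
Node 0 (S = 145): V_0 = e^(−0.04)·[0.4885·0.0000 + 0.5115·24.7500] = 12.1629

£12.16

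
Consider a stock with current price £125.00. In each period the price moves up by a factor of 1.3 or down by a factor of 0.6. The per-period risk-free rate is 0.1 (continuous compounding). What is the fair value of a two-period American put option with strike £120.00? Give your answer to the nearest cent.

£15.03

Risk-neutral probability p = (e^0.1 − 0.6)/(1.3 − 0.6) = 0.5052/0.7000 = 0.7217
Terminal stock prices: S_uu = 211.3, S_ud = 97.5, S_dd = 45
Terminal payoffs (K − S): max(-91.25, 0) = 0, max(22.5, 0) = 22.5, max(75, 0) = 75
Node u (S = 162.5): continuation = e^(−0.1)·[0.7217·0.0000 + 0.2783·22.5000] = 5.6664; exercise value = 0.0000 ≤ continuation, so V_u = 5.6664
Node d (S = 75): continuation = e^(−0.1)·[0.7217·22.5000 + 0.2783·75.0000] = 33.5805; exercise value = 45.0000 > continuation, so V_d = 45.0000 (exercise)
Node 0 (S = 125): continuation = e^(−0.1)·[0.7217·5.6664 + 0.2783·45.0000] = 15.0330; exercise value = 0.0000 ≤ continuation, so V_0 = 15.0330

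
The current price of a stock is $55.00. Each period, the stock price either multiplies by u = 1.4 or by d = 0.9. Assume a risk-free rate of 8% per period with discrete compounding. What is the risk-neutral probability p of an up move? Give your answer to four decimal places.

Risk-neutral probability p = (1 + 0.08 − 0.9)/(1.4 − 0.9) = 0.1800/0.5000 = 0.3600

p = 0.3600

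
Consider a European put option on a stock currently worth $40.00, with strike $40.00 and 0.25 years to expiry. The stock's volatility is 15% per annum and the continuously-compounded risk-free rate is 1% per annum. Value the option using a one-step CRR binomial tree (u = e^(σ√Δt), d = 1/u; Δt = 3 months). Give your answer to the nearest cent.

CRR parameters: u = e^(σ√Δt) = e^(0.15·√0.25) = 1.0779, d = 1/u = 0.9277
Per-period rate: rΔt = 0.01·0.25 = 0.0025, so R = e^0.0025 = 1.0025
Risk-neutral probability p = (e^0.0025 − 0.9277)/(1.0779 − 0.9277) = 0.0748/0.1501 = 0.4979
Terminal stock prices: S_u = 43.12, S_d = 37.11
Terminal payoffs (K − S): max(-3.115, 0) = 0, max(2.89, 0) = 2.89
Node 0 (S = 40): V_0 = e^(−0.0025)·[0.4979·0.0000 + 0.5021·2.8903] = 1.4475

$1.45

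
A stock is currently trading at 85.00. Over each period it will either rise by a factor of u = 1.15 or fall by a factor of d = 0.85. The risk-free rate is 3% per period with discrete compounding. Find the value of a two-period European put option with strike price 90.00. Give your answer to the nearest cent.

7.44

Risk-neutral probability p = (1 + 0.03 − 0.85)/(1.15 − 0.85) = 0.1800/0.3000 = 0.6000
Terminal stock prices: S_uu = 112.4, S_ud = 83.09, S_dd = 61.41
Terminal payoffs (K − S): max(-22.41, 0) = 0, max(6.913, 0) = 6.913, max(28.59, 0) = 28.59
Node u (S = 97.75): V_u = 1/1.03·[0.6000·0.0000 + 0.4000·6.9125] = 2.6845
Node d (S = 72.25): V_d = 1/1.03·[0.6000·6.9125 + 0.4000·28.5875] = 15.1286
Node 0 (S = 85): V_0 = 1/1.03·[0.6000·2.6845 + 0.4000·15.1286] = 7.4390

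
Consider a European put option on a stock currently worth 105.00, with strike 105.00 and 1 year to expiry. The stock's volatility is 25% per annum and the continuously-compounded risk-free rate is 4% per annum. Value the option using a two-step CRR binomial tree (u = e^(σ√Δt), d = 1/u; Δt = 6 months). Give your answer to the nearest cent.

CRR parameters: u = e^(σ√Δt) = e^(0.25·√0.5) = 1.1934, d = 1/u = 0.8380
Per-period rate: rΔt = 0.04·0.5 = 0.02, so R = e^0.02 = 1.0202
Risk-neutral probability p = (e^0.02 − 0.8380)/(1.1934 − 0.8380) = 0.1822/0.3554 = 0.5128
Terminal stock prices: S_uu = 149.5, S_ud = 105, S_dd = 73.73
Terminal payoffs (K − S): max(-44.53, 0) = 0, max(0, 0) = 0, max(31.27, 0) = 31.27
Node u (S = 125.3): V_u = e^(−0.02)·[0.5128·0.0000 + 0.4872·0.0000] = 0.0000
Node d (S = 87.99): V_d = e^(−0.02)·[0.5128·0.0000 + 0.4872·31.2702] = 14.9343
Node 0 (S = 105): V_0 = e^(−0.02)·[0.5128·0.0000 + 0.4872·14.9343] = 7.1325

7.13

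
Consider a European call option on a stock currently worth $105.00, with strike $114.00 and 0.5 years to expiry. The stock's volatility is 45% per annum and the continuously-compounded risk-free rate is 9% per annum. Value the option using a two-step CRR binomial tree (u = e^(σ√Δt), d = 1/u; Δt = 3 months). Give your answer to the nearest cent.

$11.83

CRR parameters: u = e^(σ√Δt) = e^(0.45·√0.25) = 1.2523, d = 1/u = 0.7985
Per-period rate: rΔt = 0.09·0.25 = 0.0225, so R = e^0.0225 = 1.0228
Risk-neutral probability p = (e^0.0225 − 0.7985)/(1.2523 − 0.7985) = 0.2242/0.4538 = 0.4941
Terminal stock prices: S_uu = 164.7, S_ud = 105, S_dd = 66.95
Terminal payoffs (S − K): max(50.67, 0) = 50.67, max(-9, 0) = 0, max(-47.05, 0) = 0
Node u (S = 131.5): V_u = e^(−0.0225)·[0.4941·50.6728 + 0.5059·0.0000] = 24.4818
Node d (S = 83.84): V_d = e^(−0.0225)·[0.4941·0.0000 + 0.5059·0.0000] = 0.0000
Node 0 (S = 105): V_0 = e^(−0.0225)·[0.4941·24.4818 + 0.5059·0.0000] = 11.8280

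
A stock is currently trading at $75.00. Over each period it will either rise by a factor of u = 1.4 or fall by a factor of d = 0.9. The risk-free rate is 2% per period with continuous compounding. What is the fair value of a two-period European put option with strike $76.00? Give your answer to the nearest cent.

$8.45

Risk-neutral probability p = (e^0.02 − 0.9)/(1.4 − 0.9) = 0.1202/0.5000 = 0.2404
Terminal stock prices: S_uu = 147, S_ud = 94.5, S_dd = 60.75
Terminal payoffs (K − S): max(-71, 0) = 0, max(-18.5, 0) = 0, max(15.25, 0) = 15.25
Node u (S = 105): V_u = e^(−0.02)·[0.2404·0.0000 + 0.7596·0.0000] = 0.0000
Node d (S = 67.5): V_d = e^(−0.02)·[0.2404·0.0000 + 0.7596·15.2500] = 11.3545
Node 0 (S = 75): V_0 = e^(−0.02)·[0.2404·0.0000 + 0.7596·11.3545] = 8.4541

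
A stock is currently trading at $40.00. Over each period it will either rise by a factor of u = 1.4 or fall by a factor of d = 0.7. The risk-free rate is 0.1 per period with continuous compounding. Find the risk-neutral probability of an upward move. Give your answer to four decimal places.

Risk-neutral probability p = (e^0.1 − 0.7)/(1.4 − 0.7) = 0.4052/0.7000 = 0.5788

p = 0.5788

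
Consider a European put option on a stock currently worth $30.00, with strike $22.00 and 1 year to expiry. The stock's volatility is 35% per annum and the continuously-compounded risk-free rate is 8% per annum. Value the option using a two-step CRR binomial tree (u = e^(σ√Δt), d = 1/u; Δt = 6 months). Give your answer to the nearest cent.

$0.79

CRR parameters: u = e^(σ√Δt) = e^(0.35·√0.5) = 1.2808, d = 1/u = 0.7808
Per-period rate: rΔt = 0.08·0.5 = 0.04, so R = e^0.04 = 1.0408
Risk-neutral probability p = (e^0.04 − 0.7808)/(1.2808 − 0.7808) = 0.2601/0.5000 = 0.5201
Terminal stock prices: S_uu = 49.21, S_ud = 30, S_dd = 18.29
Terminal payoffs (K − S): max(-27.21, 0) = 0, max(-8, 0) = 0, max(3.712, 0) = 3.712
Node u (S = 38.42): V_u = e^(−0.04)·[0.5201·0.0000 + 0.4799·0.0000] = 0.0000
Node d (S = 23.42): V_d = e^(−0.04)·[0.5201·0.0000 + 0.4799·3.7124] = 1.7119
Node 0 (S = 30): V_0 = e^(−0.04)·[0.5201·0.0000 + 0.4799·1.7119] = 0.7894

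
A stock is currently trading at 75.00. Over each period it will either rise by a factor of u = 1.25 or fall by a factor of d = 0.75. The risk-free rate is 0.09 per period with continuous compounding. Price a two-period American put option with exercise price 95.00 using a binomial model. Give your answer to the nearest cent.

Risk-neutral probability p = (e^0.09 − 0.75)/(1.25 − 0.75) = 0.3442/0.5000 = 0.6883
Terminal stock prices: S_uu = 117.2, S_ud = 70.31, S_dd = 42.19
Terminal payoffs (K − S): max(-22.19, 0) = 0, max(24.69, 0) = 24.69, max(52.81, 0) = 52.81
Node u (S = 93.75): continuation = e^(−0.09)·[0.6883·0.0000 + 0.3117·24.6875] = 7.0317; exercise value = 1.2500 ≤ continuation, so V_u = 7.0317
Node d (S = 56.25): continuation = e^(−0.09)·[0.6883·24.6875 + 0.3117·52.8125] = 30.5735; exercise value = 38.7500 > continuation, so V_d = 38.7500 (exercise)
Node 0 (S = 75): continuation = e^(−0.09)·[0.6883·7.0317 + 0.3117·38.7500] = 15.4607; exercise value = 20.0000 > continuation, so V_0 = 20.0000 (exercise)

20.00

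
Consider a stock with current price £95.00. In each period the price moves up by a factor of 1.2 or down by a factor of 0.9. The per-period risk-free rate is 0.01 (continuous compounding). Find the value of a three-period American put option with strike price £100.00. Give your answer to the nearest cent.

Risk-neutral probability p = (e^0.01 − 0.9)/(1.2 − 0.9) = 0.1101/0.3000 = 0.3668
Terminal stock prices: S_uuu = 164.2, S_uud = 123.1, S_udd = 92.34, S_ddd = 69.26
Terminal payoffs (K − S): max(-64.16, 0) = 0, max(-23.12, 0) = 0, max(7.66, 0) = 7.66, max(30.74, 0) = 30.74
Node uu (S = 136.8): continuation = e^(−0.01)·[0.3668·0.0000 + 0.6332·0.0000] = 0.0000; exercise value = 0.0000 ≤ continuation, so V_uu = 0.0000
Node ud (S = 102.6): continuation = e^(−0.01)·[0.3668·0.0000 + 0.6332·7.6600] = 4.8018; exercise value = 0.0000 ≤ continuation, so V_ud = 4.8018
Node dd (S = 76.95): continuation = e^(−0.01)·[0.3668·7.6600 + 0.6332·30.7450] = 22.0550; exercise value = 23.0500 > continuation, so V_dd = 23.0500 (exercise)
Node u (S = 114): continuation = e^(−0.01)·[0.3668·0.0000 + 0.6332·4.8018] = 3.0101; exercise value = 0.0000 ≤ continuation, so V_u = 3.0101
Node d (S = 85.5): continuation = e^(−0.01)·[0.3668·4.8018 + 0.6332·23.0500] = 16.1932; exercise value = 14.5000 ≤ continuation, so V_d = 16.1932
Node 0 (S = 95): continuation = e^(−0.01)·[0.3668·3.0101 + 0.6332·16.1932] = 11.2442; exercise value = 5.0000 ≤ continuation, so V_0 = 11.2442

£11.24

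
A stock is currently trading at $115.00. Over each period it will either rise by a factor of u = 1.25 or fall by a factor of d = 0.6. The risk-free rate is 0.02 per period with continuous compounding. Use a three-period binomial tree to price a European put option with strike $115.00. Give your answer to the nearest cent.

$21.19

Risk-neutral probability p = (e^0.02 − 0.6)/(1.25 − 0.6) = 0.4202/0.6500 = 0.6465
Terminal stock prices: S_uuu = 224.6, S_uud = 107.8, S_udd = 51.75, S_ddd = 24.84
Terminal payoffs (K − S): max(-109.6, 0) = 0, max(7.188, 0) = 7.188, max(63.25, 0) = 63.25, max(90.16, 0) = 90.16
Node uu (S = 179.7): V_uu = e^(−0.02)·[0.6465·0.0000 + 0.3535·7.1875] = 2.4907
Node ud (S = 86.25): V_ud = e^(−0.02)·[0.6465·7.1875 + 0.3535·63.2500] = 26.4728
Node dd (S = 41.4): V_dd = e^(−0.02)·[0.6465·63.2500 + 0.3535·90.1600] = 71.3228
Node u (S = 143.8): V_u = e^(−0.02)·[0.6465·2.4907 + 0.3535·26.4728] = 10.7521
Node d (S = 69): V_d = e^(−0.02)·[0.6465·26.4728 + 0.3535·71.3228] = 41.4908
Node 0 (S = 115): V_0 = e^(−0.02)·[0.6465·10.7521 + 0.3535·41.4908] = 21.1912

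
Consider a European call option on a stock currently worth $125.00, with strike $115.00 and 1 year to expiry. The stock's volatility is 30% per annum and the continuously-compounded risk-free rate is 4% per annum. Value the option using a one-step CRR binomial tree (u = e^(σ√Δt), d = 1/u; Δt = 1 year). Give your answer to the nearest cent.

$25.43

CRR parameters: u = e^(σ√Δt) = e^(0.3·√1) = 1.3499, d = 1/u = 0.7408
Per-period rate: rΔt = 0.04·1 = 0.04, so R = e^0.04 = 1.0408
Risk-neutral probability p = (e^0.04 − 0.7408)/(1.3499 − 0.7408) = 0.3000/0.6090 = 0.4926
Terminal stock prices: S_u = 168.7, S_d = 92.6
Terminal payoffs (S − K): max(53.73, 0) = 53.73, max(-22.4, 0) = 0
Node 0 (S = 125): V_0 = e^(−0.04)·[0.4926·53.7324 + 0.5074·0.0000] = 25.4289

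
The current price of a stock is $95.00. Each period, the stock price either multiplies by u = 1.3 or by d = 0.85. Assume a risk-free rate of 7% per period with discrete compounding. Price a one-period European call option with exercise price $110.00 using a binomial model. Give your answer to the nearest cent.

Risk-neutral probability p = (1 + 0.07 − 0.85)/(1.3 − 0.85) = 0.2200/0.4500 = 0.4889
Terminal stock prices: S_u = 123.5, S_d = 80.75
Terminal payoffs (S − K): max(13.5, 0) = 13.5, max(-29.25, 0) = 0
Node 0 (S = 95): V_0 = 1/1.07·[0.4889·13.5000 + 0.5111·0.0000] = 6.1682

$6.17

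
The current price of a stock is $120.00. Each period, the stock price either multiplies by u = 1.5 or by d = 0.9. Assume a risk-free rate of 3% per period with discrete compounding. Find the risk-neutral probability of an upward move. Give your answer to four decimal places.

p = 0.2167

Risk-neutral probability p = (1 + 0.03 − 0.9)/(1.5 − 0.9) = 0.1300/0.6000 = 0.2167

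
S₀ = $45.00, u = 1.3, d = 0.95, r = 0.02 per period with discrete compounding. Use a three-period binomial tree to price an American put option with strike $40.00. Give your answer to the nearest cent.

Risk-neutral probability p = (1 + 0.02 − 0.95)/(1.3 − 0.95) = 0.0700/0.3500 = 0.2000
Terminal stock prices: S_uuu = 98.87, S_uud = 72.25, S_udd = 52.8, S_ddd = 38.58
Terminal payoffs (K − S): max(-58.87, 0) = 0, max(-32.25, 0) = 0, max(-12.8, 0) = 0, max(1.418, 0) = 1.418
Node uu (S = 76.05): continuation = 1/1.02·[0.2000·0.0000 + 0.8000·0.0000] = 0.0000; exercise value = 0.0000 ≤ continuation, so V_uu = 0.0000
Node ud (S = 55.57): continuation = 1/1.02·[0.2000·0.0000 + 0.8000·0.0000] = 0.0000; exercise value = 0.0000 ≤ continuation, so V_ud = 0.0000
Node dd (S = 40.61): continuation = 1/1.02·[0.2000·0.0000 + 0.8000·1.4181] = 1.1123; exercise value = 0.0000 ≤ continuation, so V_dd = 1.1123
Node u (S = 58.5): continuation = 1/1.02·[0.2000·0.0000 + 0.8000·0.0000] = 0.0000; exercise value = 0.0000 ≤ continuation, so V_u = 0.0000
Node d (S = 42.75): continuation = 1/1.02·[0.2000·0.0000 + 0.8000·1.1123] = 0.8724; exercise value = 0.0000 ≤ continuation, so V_d = 0.8724
Node 0 (S = 45): continuation = 1/1.02·[0.2000·0.0000 + 0.8000·0.8724] = 0.6842; exercise value = 0.0000 ≤ continuation, so V_0 = 0.6842

$0.68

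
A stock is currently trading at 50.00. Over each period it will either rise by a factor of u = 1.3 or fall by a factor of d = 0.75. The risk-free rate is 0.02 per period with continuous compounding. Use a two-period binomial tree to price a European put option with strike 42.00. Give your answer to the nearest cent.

Risk-neutral probability p = (e^0.02 − 0.75)/(1.3 − 0.75) = 0.2702/0.5500 = 0.4913
Terminal stock prices: S_uu = 84.5, S_ud = 48.75, S_dd = 28.12
Terminal payoffs (K − S): max(-42.5, 0) = 0, max(-6.75, 0) = 0, max(13.88, 0) = 13.88
Node u (S = 65): V_u = e^(−0.02)·[0.4913·0.0000 + 0.5087·0.0000] = 0.0000
Node d (S = 37.5): V_d = e^(−0.02)·[0.4913·0.0000 + 0.5087·13.8750] = 6.9188
Node 0 (S = 50): V_0 = e^(−0.02)·[0.4913·0.0000 + 0.5087·6.9188] = 3.4501

3.45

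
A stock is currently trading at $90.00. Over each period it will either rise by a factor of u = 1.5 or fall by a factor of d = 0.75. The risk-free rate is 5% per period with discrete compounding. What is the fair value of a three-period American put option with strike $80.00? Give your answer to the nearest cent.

Risk-neutral probability p = (1 + 0.05 − 0.75)/(1.5 − 0.75) = 0.3000/0.7500 = 0.4000
Terminal stock prices: S_uuu = 303.8, S_uud = 151.9, S_udd = 75.94, S_ddd = 37.97
Terminal payoffs (K − S): max(-223.8, 0) = 0, max(-71.88, 0) = 0, max(4.062, 0) = 4.062, max(42.03, 0) = 42.03
Node uu (S = 202.5): continuation = 1/1.05·[0.4000·0.0000 + 0.6000·0.0000] = 0.0000; exercise value = 0.0000 ≤ continuation, so V_uu = 0.0000
Node ud (S = 101.2): continuation = 1/1.05·[0.4000·0.0000 + 0.6000·4.0625] = 2.3214; exercise value = 0.0000 ≤ continuation, so V_ud = 2.3214
Node dd (S = 50.62): continuation = 1/1.05·[0.4000·4.0625 + 0.6000·42.0312] = 25.5655; exercise value = 29.3750 > continuation, so V_dd = 29.3750 (exercise)
Node u (S = 135): continuation = 1/1.05·[0.4000·0.0000 + 0.6000·2.3214] = 1.3265; exercise value = 0.0000 ≤ continuation, so V_u = 1.3265
Node d (S = 67.5): continuation = 1/1.05·[0.4000·2.3214 + 0.6000·29.3750] = 17.6701; exercise value = 12.5000 ≤ continuation, so V_d = 17.6701
Node 0 (S = 90): continuation = 1/1.05·[0.4000·1.3265 + 0.6000·17.6701] = 10.6025; exercise value = 0.0000 ≤ continuation, so V_0 = 10.6025

$10.60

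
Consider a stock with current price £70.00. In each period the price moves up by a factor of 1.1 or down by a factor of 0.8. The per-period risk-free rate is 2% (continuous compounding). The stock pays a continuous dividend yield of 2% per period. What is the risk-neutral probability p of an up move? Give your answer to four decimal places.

Per-period risk-free factor R = e^0.02 = 1.0202; dividend-adjusted growth = e^(0.02−0.02) = 1.0000.
Risk-neutral probability p = (1.0000 − 0.8)/(1.1 − 0.8) = 0.2000/0.3000 = 0.6667

p = 0.6667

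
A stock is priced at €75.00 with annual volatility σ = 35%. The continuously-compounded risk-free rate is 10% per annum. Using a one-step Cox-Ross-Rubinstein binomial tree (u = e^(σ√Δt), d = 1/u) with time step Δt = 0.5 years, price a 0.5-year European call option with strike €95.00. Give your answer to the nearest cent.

€0.55

CRR parameters: u = e^(σ√Δt) = e^(0.35·√0.5) = 1.2808, d = 1/u = 0.7808
Per-period rate: rΔt = 0.1·0.5 = 0.05, so R = e^0.05 = 1.0513
Risk-neutral probability p = (e^0.05 − 0.7808)/(1.2808 − 0.7808) = 0.2705/0.5000 = 0.5410
Terminal stock prices: S_u = 96.06, S_d = 58.56
Terminal payoffs (S − K): max(1.06, 0) = 1.06, max(-36.44, 0) = 0
Node 0 (S = 75): V_0 = e^(−0.05)·[0.5410·1.0602 + 0.4590·0.0000] = 0.5456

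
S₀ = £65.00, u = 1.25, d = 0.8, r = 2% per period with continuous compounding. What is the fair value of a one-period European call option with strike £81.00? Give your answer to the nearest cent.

Risk-neutral probability p = (e^0.02 − 0.8)/(1.25 − 0.8) = 0.2202/0.4500 = 0.4893
Terminal stock prices: S_u = 81.25, S_d = 52
Terminal payoffs (S − K): max(0.25, 0) = 0.25, max(-29, 0) = 0
Node 0 (S = 65): V_0 = e^(−0.02)·[0.4893·0.2500 + 0.5107·0.0000] = 0.1199

£0.12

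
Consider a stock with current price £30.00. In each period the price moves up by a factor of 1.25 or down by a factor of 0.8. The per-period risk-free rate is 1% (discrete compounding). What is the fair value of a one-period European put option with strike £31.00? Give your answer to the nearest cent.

Risk-neutral probability p = (1 + 0.01 − 0.8)/(1.25 − 0.8) = 0.2100/0.4500 = 0.4667
Terminal stock prices: S_u = 37.5, S_d = 24
Terminal payoffs (K − S): max(-6.5, 0) = 0, max(7, 0) = 7
Node 0 (S = 30): V_0 = 1/1.01·[0.4667·0.0000 + 0.5333·7.0000] = 3.6964

£3.70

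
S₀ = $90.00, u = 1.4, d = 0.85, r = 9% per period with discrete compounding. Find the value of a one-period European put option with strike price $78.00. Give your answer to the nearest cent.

Risk-neutral probability p = (1 + 0.09 − 0.85)/(1.4 − 0.85) = 0.2400/0.5500 = 0.4364
Terminal stock prices: S_u = 126, S_d = 76.5
Terminal payoffs (K − S): max(-48, 0) = 0, max(1.5, 0) = 1.5
Node 0 (S = 90): V_0 = 1/1.09·[0.4364·0.0000 + 0.5636·1.5000] = 0.7756

$0.78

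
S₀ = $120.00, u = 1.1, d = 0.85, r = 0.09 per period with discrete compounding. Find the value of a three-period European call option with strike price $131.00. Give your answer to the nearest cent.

Risk-neutral probability p = (1 + 0.09 − 0.85)/(1.1 − 0.85) = 0.2400/0.2500 = 0.9600
Terminal stock prices: S_uuu = 159.7, S_uud = 123.4, S_udd = 95.37, S_ddd = 73.69
Terminal payoffs (S − K): max(28.72, 0) = 28.72, max(-7.58, 0) = 0, max(-35.63, 0) = 0, max(-57.31, 0) = 0
Node uu (S = 145.2): V_uu = 1/1.09·[0.9600·28.7200 + 0.0400·0.0000] = 25.2947
Node ud (S = 112.2): V_ud = 1/1.09·[0.9600·0.0000 + 0.0400·0.0000] = 0.0000
Node dd (S = 86.7): V_dd = 1/1.09·[0.9600·0.0000 + 0.0400·0.0000] = 0.0000
Node u (S = 132): V_u = 1/1.09·[0.9600·25.2947 + 0.0400·0.0000] = 22.2779
Node d (S = 102): V_d = 1/1.09·[0.9600·0.0000 + 0.0400·0.0000] = 0.0000
Node 0 (S = 120): V_0 = 1/1.09·[0.9600·22.2779 + 0.0400·0.0000] = 19.6209

$19.62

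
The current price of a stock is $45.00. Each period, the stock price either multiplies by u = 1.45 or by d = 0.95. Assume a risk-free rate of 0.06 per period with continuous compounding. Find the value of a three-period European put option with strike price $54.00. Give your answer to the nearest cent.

Risk-neutral probability p = (e^0.06 − 0.95)/(1.45 − 0.95) = 0.1118/0.5000 = 0.2237
Terminal stock prices: S_uuu = 137.2, S_uud = 89.88, S_udd = 58.89, S_ddd = 38.58
Terminal payoffs (K − S): max(-83.19, 0) = 0, max(-35.88, 0) = 0, max(-4.888, 0) = 0, max(15.42, 0) = 15.42
Node uu (S = 94.61): V_uu = e^(−0.06)·[0.2237·0.0000 + 0.7763·0.0000] = 0.0000
Node ud (S = 61.99): V_ud = e^(−0.06)·[0.2237·0.0000 + 0.7763·0.0000] = 0.0000
Node dd (S = 40.61): V_dd = e^(−0.06)·[0.2237·0.0000 + 0.7763·15.4181] = 11.2725
Node u (S = 65.25): V_u = e^(−0.06)·[0.2237·0.0000 + 0.7763·0.0000] = 0.0000
Node d (S = 42.75): V_d = e^(−0.06)·[0.2237·0.0000 + 0.7763·11.2725] = 8.2415
Node 0 (S = 45): V_0 = e^(−0.06)·[0.2237·0.0000 + 0.7763·8.2415] = 6.0255

$6.03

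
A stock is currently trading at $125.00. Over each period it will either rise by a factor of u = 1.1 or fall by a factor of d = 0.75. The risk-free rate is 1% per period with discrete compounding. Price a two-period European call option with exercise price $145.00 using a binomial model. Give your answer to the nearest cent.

$3.38

Risk-neutral probability p = (1 + 0.01 − 0.75)/(1.1 − 0.75) = 0.2600/0.3500 = 0.7429
Terminal stock prices: S_uu = 151.3, S_ud = 103.1, S_dd = 70.31
Terminal payoffs (S − K): max(6.25, 0) = 6.25, max(-41.88, 0) = 0, max(-74.69, 0) = 0
Node u (S = 137.5): V_u = 1/1.01·[0.7429·6.2500 + 0.2571·0.0000] = 4.5969
Node d (S = 93.75): V_d = 1/1.01·[0.7429·0.0000 + 0.2571·0.0000] = 0.0000
Node 0 (S = 125): V_0 = 1/1.01·[0.7429·4.5969 + 0.2571·0.0000] = 3.3810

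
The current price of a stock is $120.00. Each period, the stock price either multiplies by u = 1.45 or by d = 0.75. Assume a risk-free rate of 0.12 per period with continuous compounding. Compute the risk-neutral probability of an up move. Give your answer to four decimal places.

p = 0.5393

Risk-neutral probability p = (e^0.12 − 0.75)/(1.45 − 0.75) = 0.3775/0.7000 = 0.5393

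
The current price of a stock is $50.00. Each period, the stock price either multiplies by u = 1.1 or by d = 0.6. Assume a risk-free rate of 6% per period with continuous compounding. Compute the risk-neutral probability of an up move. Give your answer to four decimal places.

p = 0.9237

Risk-neutral probability p = (e^0.06 − 0.6)/(1.1 − 0.6) = 0.4618/0.5000 = 0.9237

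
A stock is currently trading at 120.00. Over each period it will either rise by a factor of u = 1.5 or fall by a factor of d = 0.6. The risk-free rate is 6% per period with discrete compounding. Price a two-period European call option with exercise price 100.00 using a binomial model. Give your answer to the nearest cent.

43.08

Risk-neutral probability p = (1 + 0.06 − 0.6)/(1.5 − 0.6) = 0.4600/0.9000 = 0.5111
Terminal stock prices: S_uu = 270, S_ud = 108, S_dd = 43.2
Terminal payoffs (S − K): max(170, 0) = 170, max(8, 0) = 8, max(-56.8, 0) = 0
Node u (S = 180): V_u = 1/1.06·[0.5111·170.0000 + 0.4889·8.0000] = 85.6604
Node d (S = 72): V_d = 1/1.06·[0.5111·8.0000 + 0.4889·0.0000] = 3.8574
Node 0 (S = 120): V_0 = 1/1.06·[0.5111·85.6604 + 0.4889·3.8574] = 43.0829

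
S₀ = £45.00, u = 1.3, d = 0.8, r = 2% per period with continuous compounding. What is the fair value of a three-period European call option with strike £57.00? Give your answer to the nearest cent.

£4.55

Risk-neutral probability p = (e^0.02 − 0.8)/(1.3 − 0.8) = 0.2202/0.5000 = 0.4404
Terminal stock prices: S_uuu = 98.87, S_uud = 60.84, S_udd = 37.44, S_ddd = 23.04
Terminal payoffs (S − K): max(41.87, 0) = 41.87, max(3.84, 0) = 3.84, max(-19.56, 0) = 0, max(-33.96, 0) = 0
Node uu (S = 76.05): V_uu = e^(−0.02)·[0.4404·41.8650 + 0.5596·3.8400] = 20.1787
Node ud (S = 46.8): V_ud = e^(−0.02)·[0.4404·3.8400 + 0.5596·0.0000] = 1.6577
Node dd (S = 28.8): V_dd = e^(−0.02)·[0.4404·0.0000 + 0.5596·0.0000] = 0.0000
Node u (S = 58.5): V_u = e^(−0.02)·[0.4404·20.1787 + 0.5596·1.6577] = 9.6200
Node d (S = 36): V_d = e^(−0.02)·[0.4404·1.6577 + 0.5596·0.0000] = 0.7156
Node 0 (S = 45): V_0 = e^(−0.02)·[0.4404·9.6200 + 0.5596·0.7156] = 4.5453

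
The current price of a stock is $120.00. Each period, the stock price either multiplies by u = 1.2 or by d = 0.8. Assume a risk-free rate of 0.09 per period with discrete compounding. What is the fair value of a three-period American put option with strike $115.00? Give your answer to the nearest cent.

Risk-neutral probability p = (1 + 0.09 − 0.8)/(1.2 − 0.8) = 0.2900/0.4000 = 0.7250
Terminal stock prices: S_uuu = 207.4, S_uud = 138.2, S_udd = 92.16, S_ddd = 61.44
Terminal payoffs (K − S): max(-92.36, 0) = 0, max(-23.24, 0) = 0, max(22.84, 0) = 22.84, max(53.56, 0) = 53.56
Node uu (S = 172.8): continuation = 1/1.09·[0.7250·0.0000 + 0.2750·0.0000] = 0.0000; exercise value = 0.0000 ≤ continuation, so V_uu = 0.0000
Node ud (S = 115.2): continuation = 1/1.09·[0.7250·0.0000 + 0.2750·22.8400] = 5.7624; exercise value = 0.0000 ≤ continuation, so V_ud = 5.7624
Node dd (S = 76.8): continuation = 1/1.09·[0.7250·22.8400 + 0.2750·53.5600] = 28.7046; exercise value = 38.2000 > continuation, so V_dd = 38.2000 (exercise)
Node u (S = 144): continuation = 1/1.09·[0.7250·0.0000 + 0.2750·5.7624] = 1.4538; exercise value = 0.0000 ≤ continuation, so V_u = 1.4538
Node d (S = 96): continuation = 1/1.09·[0.7250·5.7624 + 0.2750·38.2000] = 13.4704; exercise value = 19.0000 > continuation, so V_d = 19.0000 (exercise)
Node 0 (S = 120): continuation = 1/1.09·[0.7250·1.4538 + 0.2750·19.0000] = 5.7606; exercise value = 0.0000 ≤ continuation, so V_0 = 5.7606

$5.76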